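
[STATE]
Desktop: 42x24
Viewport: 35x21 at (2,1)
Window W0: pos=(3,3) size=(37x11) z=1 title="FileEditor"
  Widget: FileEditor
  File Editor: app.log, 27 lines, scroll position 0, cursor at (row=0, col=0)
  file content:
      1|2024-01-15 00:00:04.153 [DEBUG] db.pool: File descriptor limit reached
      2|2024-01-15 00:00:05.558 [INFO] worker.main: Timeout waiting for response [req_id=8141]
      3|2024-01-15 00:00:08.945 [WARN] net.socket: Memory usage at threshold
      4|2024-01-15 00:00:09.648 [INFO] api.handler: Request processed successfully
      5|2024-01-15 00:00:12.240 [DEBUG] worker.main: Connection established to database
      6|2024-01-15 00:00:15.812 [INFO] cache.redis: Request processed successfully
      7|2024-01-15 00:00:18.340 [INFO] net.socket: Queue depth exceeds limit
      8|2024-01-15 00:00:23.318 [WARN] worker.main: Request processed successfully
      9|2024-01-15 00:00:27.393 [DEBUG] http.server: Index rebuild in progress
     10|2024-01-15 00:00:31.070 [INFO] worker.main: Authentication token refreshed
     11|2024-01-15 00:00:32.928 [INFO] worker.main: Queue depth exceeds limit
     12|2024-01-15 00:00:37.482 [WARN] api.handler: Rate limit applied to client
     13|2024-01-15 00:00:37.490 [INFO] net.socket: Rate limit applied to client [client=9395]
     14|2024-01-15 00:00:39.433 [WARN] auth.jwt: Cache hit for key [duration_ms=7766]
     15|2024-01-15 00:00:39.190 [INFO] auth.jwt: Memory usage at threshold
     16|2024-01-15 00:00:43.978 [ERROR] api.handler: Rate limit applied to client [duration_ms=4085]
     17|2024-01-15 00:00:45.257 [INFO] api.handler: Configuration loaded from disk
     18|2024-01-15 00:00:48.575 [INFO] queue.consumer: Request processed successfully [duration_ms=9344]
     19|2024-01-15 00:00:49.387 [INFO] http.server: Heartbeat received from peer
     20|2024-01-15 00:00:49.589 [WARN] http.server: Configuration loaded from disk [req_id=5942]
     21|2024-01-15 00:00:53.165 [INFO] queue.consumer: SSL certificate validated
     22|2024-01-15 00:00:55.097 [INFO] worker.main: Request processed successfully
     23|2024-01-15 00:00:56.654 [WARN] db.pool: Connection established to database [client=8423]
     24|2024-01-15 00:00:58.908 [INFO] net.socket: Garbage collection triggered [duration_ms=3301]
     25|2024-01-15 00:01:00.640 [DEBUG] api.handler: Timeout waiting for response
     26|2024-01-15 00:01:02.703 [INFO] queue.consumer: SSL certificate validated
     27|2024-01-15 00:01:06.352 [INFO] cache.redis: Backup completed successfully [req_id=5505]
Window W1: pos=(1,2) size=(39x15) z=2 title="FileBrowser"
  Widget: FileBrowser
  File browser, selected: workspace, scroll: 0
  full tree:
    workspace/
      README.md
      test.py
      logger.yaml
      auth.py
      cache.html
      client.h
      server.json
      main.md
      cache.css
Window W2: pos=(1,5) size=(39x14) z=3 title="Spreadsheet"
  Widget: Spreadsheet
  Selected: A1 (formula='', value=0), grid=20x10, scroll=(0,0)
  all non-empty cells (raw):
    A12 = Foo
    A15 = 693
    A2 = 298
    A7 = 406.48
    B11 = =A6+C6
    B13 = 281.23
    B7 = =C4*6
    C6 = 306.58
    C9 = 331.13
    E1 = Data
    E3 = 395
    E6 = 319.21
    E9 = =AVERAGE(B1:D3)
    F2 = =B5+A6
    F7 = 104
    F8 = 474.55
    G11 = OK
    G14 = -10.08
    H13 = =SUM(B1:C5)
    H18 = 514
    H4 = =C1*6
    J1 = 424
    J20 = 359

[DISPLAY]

                                   
━━━━━━━━━━━━━━━━━━━━━━━━━━━━━━━━━━━
 FileBrowser                       
───────────────────────────────────
━━━━━━━━━━━━━━━━━━━━━━━━━━━━━━━━━━━
 Spreadsheet                       
───────────────────────────────────
A1:                                
       A       B       C       D   
-----------------------------------
  1      [0]       0       0       
  2      298       0       0       
  3        0       0       0       
  4        0       0       0       
  5        0       0       0       
  6        0       0  306.58       
  7   406.48       0       0       
━━━━━━━━━━━━━━━━━━━━━━━━━━━━━━━━━━━
                                   
                                   
                                   


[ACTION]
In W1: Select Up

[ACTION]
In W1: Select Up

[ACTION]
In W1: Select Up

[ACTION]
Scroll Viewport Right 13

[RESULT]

                                   
━━━━━━━━━━━━━━━━━━━━━━━━━━━━━━━━┓  
Browser                         ┃  
────────────────────────────────┨  
━━━━━━━━━━━━━━━━━━━━━━━━━━━━━━━━┓  
adsheet                         ┃  
────────────────────────────────┨  
                                ┃  
  A       B       C       D     ┃  
--------------------------------┃  
    [0]       0       0       0D┃  
    298       0       0       0 ┃  
      0       0       0       0 ┃  
      0       0       0       0 ┃  
      0       0       0       0 ┃  
      0       0  306.58       0 ┃  
 406.48       0       0       0 ┃  
━━━━━━━━━━━━━━━━━━━━━━━━━━━━━━━━┛  
                                   
                                   
                                   


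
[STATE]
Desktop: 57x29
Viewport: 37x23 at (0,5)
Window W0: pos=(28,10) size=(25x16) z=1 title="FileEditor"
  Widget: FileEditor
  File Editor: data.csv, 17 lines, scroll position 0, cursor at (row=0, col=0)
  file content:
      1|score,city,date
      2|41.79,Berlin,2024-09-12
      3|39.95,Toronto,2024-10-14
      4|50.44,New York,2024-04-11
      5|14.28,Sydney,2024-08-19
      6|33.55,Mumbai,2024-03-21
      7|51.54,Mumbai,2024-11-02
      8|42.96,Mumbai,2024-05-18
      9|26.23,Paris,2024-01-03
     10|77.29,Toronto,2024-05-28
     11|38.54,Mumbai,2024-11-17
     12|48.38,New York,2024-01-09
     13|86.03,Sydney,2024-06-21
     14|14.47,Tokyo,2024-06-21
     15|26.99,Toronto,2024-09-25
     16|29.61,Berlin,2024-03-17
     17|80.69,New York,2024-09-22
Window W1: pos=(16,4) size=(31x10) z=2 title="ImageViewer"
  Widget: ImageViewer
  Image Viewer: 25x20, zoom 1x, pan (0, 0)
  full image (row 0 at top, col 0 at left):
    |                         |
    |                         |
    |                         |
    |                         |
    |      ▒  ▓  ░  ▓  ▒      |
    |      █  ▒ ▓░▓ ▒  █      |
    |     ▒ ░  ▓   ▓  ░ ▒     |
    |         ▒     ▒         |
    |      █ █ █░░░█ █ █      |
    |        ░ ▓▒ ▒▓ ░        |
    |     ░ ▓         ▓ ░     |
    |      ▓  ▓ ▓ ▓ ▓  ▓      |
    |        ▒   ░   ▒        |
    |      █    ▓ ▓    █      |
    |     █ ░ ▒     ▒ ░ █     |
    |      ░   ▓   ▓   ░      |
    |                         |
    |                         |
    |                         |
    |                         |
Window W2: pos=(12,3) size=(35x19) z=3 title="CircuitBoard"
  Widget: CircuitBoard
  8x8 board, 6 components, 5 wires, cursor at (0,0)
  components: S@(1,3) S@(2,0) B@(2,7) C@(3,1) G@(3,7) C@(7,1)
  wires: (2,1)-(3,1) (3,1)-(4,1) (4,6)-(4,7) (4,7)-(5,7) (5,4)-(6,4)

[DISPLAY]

            ┠────────────────────────
            ┃   0 1 2 3 4 5 6 7      
            ┃0  [.]                  
            ┃                        
            ┃1               S       
            ┃                        
            ┃2   S   ·               
            ┃        │               
            ┃3       C               
            ┃        │               
            ┃4       ·               
            ┃                        
            ┃5                   ·   
            ┃                    │   
            ┃6                   ·   
            ┃                        
            ┗━━━━━━━━━━━━━━━━━━━━━━━━
                            ┃77.29,To
                            ┃38.54,Mu
                            ┃48.38,Ne
                            ┗━━━━━━━━
                                     
                                     


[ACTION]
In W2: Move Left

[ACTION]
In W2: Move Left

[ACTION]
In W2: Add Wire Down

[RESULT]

            ┠────────────────────────
            ┃   0 1 2 3 4 5 6 7      
            ┃0  [.]                  
            ┃    │                   
            ┃1   ·           S       
            ┃                        
            ┃2   S   ·               
            ┃        │               
            ┃3       C               
            ┃        │               
            ┃4       ·               
            ┃                        
            ┃5                   ·   
            ┃                    │   
            ┃6                   ·   
            ┃                        
            ┗━━━━━━━━━━━━━━━━━━━━━━━━
                            ┃77.29,To
                            ┃38.54,Mu
                            ┃48.38,Ne
                            ┗━━━━━━━━
                                     
                                     


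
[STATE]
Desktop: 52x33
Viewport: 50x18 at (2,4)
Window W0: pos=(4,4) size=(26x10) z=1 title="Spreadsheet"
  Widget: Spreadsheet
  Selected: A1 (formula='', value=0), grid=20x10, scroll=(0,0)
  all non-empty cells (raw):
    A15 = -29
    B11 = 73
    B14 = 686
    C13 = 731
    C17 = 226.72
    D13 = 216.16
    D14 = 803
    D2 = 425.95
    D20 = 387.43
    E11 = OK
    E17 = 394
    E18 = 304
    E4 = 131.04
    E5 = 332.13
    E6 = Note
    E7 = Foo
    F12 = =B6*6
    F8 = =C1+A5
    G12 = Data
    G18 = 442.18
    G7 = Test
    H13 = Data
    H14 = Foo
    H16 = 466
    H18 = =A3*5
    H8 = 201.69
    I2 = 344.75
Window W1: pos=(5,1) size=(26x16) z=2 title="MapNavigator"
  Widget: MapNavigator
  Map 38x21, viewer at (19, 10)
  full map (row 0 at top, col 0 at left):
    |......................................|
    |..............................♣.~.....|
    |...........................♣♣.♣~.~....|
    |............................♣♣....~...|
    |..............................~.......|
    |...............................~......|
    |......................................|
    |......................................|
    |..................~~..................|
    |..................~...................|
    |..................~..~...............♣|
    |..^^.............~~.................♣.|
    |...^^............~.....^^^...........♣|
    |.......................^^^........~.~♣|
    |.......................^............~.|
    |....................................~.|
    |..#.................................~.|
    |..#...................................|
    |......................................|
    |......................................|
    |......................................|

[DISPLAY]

  ┏┃.......................~┃                     
  ┃┃........................┃                     
  ┠┃........................┃                     
  ┃┃........................┃                     
  ┃┃...........~~...........┃                     
  ┃┃...........~............┃                     
  ┃┃...........~@.~.........┃                     
  ┃┃..........~~............┃                     
  ┃┃..........~.....^^^.....┃                     
  ┗┃................^^^.....┃                     
   ┃................^.......┃                     
   ┃........................┃                     
   ┗━━━━━━━━━━━━━━━━━━━━━━━━┛                     
                                                  
                                                  
                                                  
                                                  
                                                  


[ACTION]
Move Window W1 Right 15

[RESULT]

  ┏━━━━━━━━━━━━━━━┃.......................~┃      
  ┃ Spreadsheet   ┃........................┃      
  ┠───────────────┃........................┃      
  ┃A1:            ┃........................┃      
  ┃       A       ┃...........~~...........┃      
  ┃---------------┃...........~............┃      
  ┃  1      [0]   ┃...........~@.~.........┃      
  ┃  2        0   ┃..........~~............┃      
  ┃  3        0   ┃..........~.....^^^.....┃      
  ┗━━━━━━━━━━━━━━━┃................^^^.....┃      
                  ┃................^.......┃      
                  ┃........................┃      
                  ┗━━━━━━━━━━━━━━━━━━━━━━━━┛      
                                                  
                                                  
                                                  
                                                  
                                                  


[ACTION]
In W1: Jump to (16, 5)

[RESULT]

  ┏━━━━━━━━━━━━━━━┃                        ┃      
  ┃ Spreadsheet   ┃........................┃      
  ┠───────────────┃........................┃      
  ┃A1:            ┃.......................♣┃      
  ┃       A       ┃........................┃      
  ┃---------------┃........................┃      
  ┃  1      [0]   ┃............@...........┃      
  ┃  2        0   ┃........................┃      
  ┃  3        0   ┃........................┃      
  ┗━━━━━━━━━━━━━━━┃..............~~........┃      
                  ┃..............~.........┃      
                  ┃..............~..~......┃      
                  ┗━━━━━━━━━━━━━━━━━━━━━━━━┛      
                                                  
                                                  
                                                  
                                                  
                                                  


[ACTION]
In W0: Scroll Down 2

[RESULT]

  ┏━━━━━━━━━━━━━━━┃                        ┃      
  ┃ Spreadsheet   ┃........................┃      
  ┠───────────────┃........................┃      
  ┃A1:            ┃.......................♣┃      
  ┃       A       ┃........................┃      
  ┃---------------┃........................┃      
  ┃  3        0   ┃............@...........┃      
  ┃  4        0   ┃........................┃      
  ┃  5        0   ┃........................┃      
  ┗━━━━━━━━━━━━━━━┃..............~~........┃      
                  ┃..............~.........┃      
                  ┃..............~..~......┃      
                  ┗━━━━━━━━━━━━━━━━━━━━━━━━┛      
                                                  
                                                  
                                                  
                                                  
                                                  


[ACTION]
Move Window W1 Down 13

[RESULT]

  ┏━━━━━━━━━━━━━━━━━━━━━━━━┓                      
  ┃ Spreadsheet            ┃                      
  ┠────────────────────────┨                      
  ┃A1:                     ┃                      
  ┃       A       B       C┃                      
  ┃------------------------┃                      
  ┃  3        0       0    ┃                      
  ┃  4        0       0    ┃                      
  ┃  5        0       0    ┃                      
  ┗━━━━━━━━━━━━━━━━━━━━━━━━┛                      
                  ┏━━━━━━━━━━━━━━━━━━━━━━━━┓      
                  ┃ MapNavigator           ┃      
                  ┠────────────────────────┨      
                  ┃                        ┃      
                  ┃........................┃      
                  ┃........................┃      
                  ┃.......................♣┃      
                  ┃........................┃      


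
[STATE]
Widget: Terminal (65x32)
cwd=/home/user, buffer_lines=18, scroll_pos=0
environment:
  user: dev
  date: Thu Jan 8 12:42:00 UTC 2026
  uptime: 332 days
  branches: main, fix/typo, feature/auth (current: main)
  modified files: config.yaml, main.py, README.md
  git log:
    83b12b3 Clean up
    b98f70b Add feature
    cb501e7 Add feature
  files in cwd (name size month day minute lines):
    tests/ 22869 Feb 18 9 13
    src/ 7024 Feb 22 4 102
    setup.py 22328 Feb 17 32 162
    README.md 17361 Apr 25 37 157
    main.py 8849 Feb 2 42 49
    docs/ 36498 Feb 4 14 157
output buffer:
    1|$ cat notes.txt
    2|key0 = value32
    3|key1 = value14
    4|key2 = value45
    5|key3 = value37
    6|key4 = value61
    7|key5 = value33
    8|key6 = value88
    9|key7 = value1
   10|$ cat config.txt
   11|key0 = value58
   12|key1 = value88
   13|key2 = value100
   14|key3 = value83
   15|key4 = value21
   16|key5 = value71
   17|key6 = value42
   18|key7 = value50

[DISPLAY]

$ cat notes.txt                                                  
key0 = value32                                                   
key1 = value14                                                   
key2 = value45                                                   
key3 = value37                                                   
key4 = value61                                                   
key5 = value33                                                   
key6 = value88                                                   
key7 = value1                                                    
$ cat config.txt                                                 
key0 = value58                                                   
key1 = value88                                                   
key2 = value100                                                  
key3 = value83                                                   
key4 = value21                                                   
key5 = value71                                                   
key6 = value42                                                   
key7 = value50                                                   
$ █                                                              
                                                                 
                                                                 
                                                                 
                                                                 
                                                                 
                                                                 
                                                                 
                                                                 
                                                                 
                                                                 
                                                                 
                                                                 
                                                                 


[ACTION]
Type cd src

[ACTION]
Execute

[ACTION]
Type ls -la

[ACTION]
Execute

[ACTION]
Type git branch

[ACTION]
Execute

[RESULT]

$ cat notes.txt                                                  
key0 = value32                                                   
key1 = value14                                                   
key2 = value45                                                   
key3 = value37                                                   
key4 = value61                                                   
key5 = value33                                                   
key6 = value88                                                   
key7 = value1                                                    
$ cat config.txt                                                 
key0 = value58                                                   
key1 = value88                                                   
key2 = value100                                                  
key3 = value83                                                   
key4 = value21                                                   
key5 = value71                                                   
key6 = value42                                                   
key7 = value50                                                   
$ cd src                                                         
                                                                 
$ ls -la                                                         
drwxr-xr-x  1 dev group    22869 Feb 18 10:09 tests/             
drwxr-xr-x  1 dev group     7024 Feb 22 10:04 src/               
-rw-r--r--  1 dev group    22328 Feb 17 10:32 setup.py           
-rw-r--r--  1 dev group    17361 Apr 25 10:37 README.md          
-rw-r--r--  1 dev group     8849 Feb  2 10:42 main.py            
drwxr-xr-x  1 dev group    36498 Feb  4 10:14 docs/              
$ git branch                                                     
* main                                                           
  fix/typo                                                       
  feature/auth                                                   
$ █                                                              


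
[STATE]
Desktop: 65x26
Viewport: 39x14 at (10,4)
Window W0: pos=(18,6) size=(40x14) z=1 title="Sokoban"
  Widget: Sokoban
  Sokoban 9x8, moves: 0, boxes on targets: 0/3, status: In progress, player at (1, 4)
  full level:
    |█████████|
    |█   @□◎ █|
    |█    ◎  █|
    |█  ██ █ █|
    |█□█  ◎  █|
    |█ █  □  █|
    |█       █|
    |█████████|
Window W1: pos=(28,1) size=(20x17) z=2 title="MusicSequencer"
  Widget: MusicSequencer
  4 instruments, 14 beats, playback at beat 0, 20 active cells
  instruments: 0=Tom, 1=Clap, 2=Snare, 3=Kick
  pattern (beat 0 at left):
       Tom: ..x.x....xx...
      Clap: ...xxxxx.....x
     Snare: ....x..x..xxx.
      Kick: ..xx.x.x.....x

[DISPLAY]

                  ┃      ▼12345678901┃ 
                  ┃   Tom··█·█····██·┃ 
        ┏━━━━━━━━━┃  Clap···█████····┃━
        ┃ Sokoban ┃ Snare····█··█··██┃ 
        ┠─────────┃  Kick··██·█·█····┃─
        ┃█████████┃                  ┃ 
        ┃█   @□◎ █┃                  ┃ 
        ┃█    ◎  █┃                  ┃ 
        ┃█  ██ █ █┃                  ┃ 
        ┃█□█  ◎  █┃                  ┃ 
        ┃█ █  □  █┃                  ┃ 
        ┃█       █┃                  ┃ 
        ┃█████████┃                  ┃ 
        ┃Moves: 0 ┗━━━━━━━━━━━━━━━━━━┛ 


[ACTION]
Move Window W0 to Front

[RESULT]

                  ┃      ▼12345678901┃ 
                  ┃   Tom··█·█····██·┃ 
        ┏━━━━━━━━━━━━━━━━━━━━━━━━━━━━━━
        ┃ Sokoban                      
        ┠──────────────────────────────
        ┃█████████                     
        ┃█   @□◎ █                     
        ┃█    ◎  █                     
        ┃█  ██ █ █                     
        ┃█□█  ◎  █                     
        ┃█ █  □  █                     
        ┃█       █                     
        ┃█████████                     
        ┃Moves: 0  0/3                 


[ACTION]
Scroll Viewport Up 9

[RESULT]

                                       
                  ┏━━━━━━━━━━━━━━━━━━┓ 
                  ┃ MusicSequencer   ┃ 
                  ┠──────────────────┨ 
                  ┃      ▼12345678901┃ 
                  ┃   Tom··█·█····██·┃ 
        ┏━━━━━━━━━━━━━━━━━━━━━━━━━━━━━━
        ┃ Sokoban                      
        ┠──────────────────────────────
        ┃█████████                     
        ┃█   @□◎ █                     
        ┃█    ◎  █                     
        ┃█  ██ █ █                     
        ┃█□█  ◎  █                     


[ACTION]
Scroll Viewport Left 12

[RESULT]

                                       
                            ┏━━━━━━━━━━
                            ┃ MusicSequ
                            ┠──────────
                            ┃      ▼123
                            ┃   Tom··█·
                  ┏━━━━━━━━━━━━━━━━━━━━
                  ┃ Sokoban            
                  ┠────────────────────
                  ┃█████████           
                  ┃█   @□◎ █           
                  ┃█    ◎  █           
                  ┃█  ██ █ █           
                  ┃█□█  ◎  █           


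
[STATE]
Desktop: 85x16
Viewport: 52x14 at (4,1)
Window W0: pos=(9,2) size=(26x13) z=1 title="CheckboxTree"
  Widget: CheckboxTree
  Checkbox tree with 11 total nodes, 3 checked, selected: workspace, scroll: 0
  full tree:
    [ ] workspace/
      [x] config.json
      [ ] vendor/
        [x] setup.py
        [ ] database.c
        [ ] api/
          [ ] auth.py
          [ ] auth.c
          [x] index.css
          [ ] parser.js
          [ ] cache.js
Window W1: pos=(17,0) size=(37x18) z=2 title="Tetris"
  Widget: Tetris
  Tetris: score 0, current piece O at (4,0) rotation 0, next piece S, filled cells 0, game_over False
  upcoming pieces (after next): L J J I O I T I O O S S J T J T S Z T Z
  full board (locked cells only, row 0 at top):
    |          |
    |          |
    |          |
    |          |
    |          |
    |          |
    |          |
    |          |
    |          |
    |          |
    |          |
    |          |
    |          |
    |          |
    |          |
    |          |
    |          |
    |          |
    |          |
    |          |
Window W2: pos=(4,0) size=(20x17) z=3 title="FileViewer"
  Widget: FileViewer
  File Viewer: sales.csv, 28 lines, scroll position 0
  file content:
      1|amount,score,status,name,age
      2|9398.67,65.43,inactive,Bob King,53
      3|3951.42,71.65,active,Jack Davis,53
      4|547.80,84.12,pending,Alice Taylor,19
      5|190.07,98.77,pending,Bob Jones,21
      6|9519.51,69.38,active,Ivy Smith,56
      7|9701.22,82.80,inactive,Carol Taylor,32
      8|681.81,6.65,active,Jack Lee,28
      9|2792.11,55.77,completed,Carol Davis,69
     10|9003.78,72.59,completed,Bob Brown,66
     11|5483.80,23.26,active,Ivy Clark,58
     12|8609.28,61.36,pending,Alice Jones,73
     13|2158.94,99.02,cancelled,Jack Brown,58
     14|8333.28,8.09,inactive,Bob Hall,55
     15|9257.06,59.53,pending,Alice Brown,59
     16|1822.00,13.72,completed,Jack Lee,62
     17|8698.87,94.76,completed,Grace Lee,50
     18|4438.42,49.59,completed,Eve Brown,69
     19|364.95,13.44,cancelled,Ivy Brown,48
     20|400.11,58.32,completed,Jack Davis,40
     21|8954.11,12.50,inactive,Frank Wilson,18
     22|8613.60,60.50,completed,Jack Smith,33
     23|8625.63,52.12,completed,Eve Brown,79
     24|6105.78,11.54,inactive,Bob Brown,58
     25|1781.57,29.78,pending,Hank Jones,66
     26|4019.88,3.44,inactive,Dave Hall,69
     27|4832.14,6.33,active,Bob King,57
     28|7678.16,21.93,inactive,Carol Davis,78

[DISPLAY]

┃ FileViewer       ┃s                            ┃  
┠──────────────────┨─────────────────────────────┨  
┃amount,score,stat▲┃    │Next:                   ┃  
┃9398.67,65.43,ina█┃    │ ░░                     ┃  
┃3951.42,71.65,act░┃    │░░                      ┃  
┃547.80,84.12,pend░┃    │                        ┃  
┃190.07,98.77,pend░┃    │                        ┃  
┃9519.51,69.38,act░┃    │                        ┃  
┃9701.22,82.80,ina░┃    │Score:                  ┃  
┃681.81,6.65,activ░┃    │0                       ┃  
┃2792.11,55.77,com░┃    │                        ┃  
┃9003.78,72.59,com░┃    │                        ┃  
┃5483.80,23.26,act░┃    │                        ┃  
┃8609.28,61.36,pen░┃    │                        ┃  


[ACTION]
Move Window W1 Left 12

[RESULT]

┃ FileViewer       ┃                 ┃              
┠──────────────────┨─────────────────┨              
┃amount,score,stat▲┃                 ┃              
┃9398.67,65.43,ina█┃                 ┃              
┃3951.42,71.65,act░┃                 ┃              
┃547.80,84.12,pend░┃                 ┃              
┃190.07,98.77,pend░┃                 ┃              
┃9519.51,69.38,act░┃                 ┃              
┃9701.22,82.80,ina░┃                 ┃              
┃681.81,6.65,activ░┃                 ┃              
┃2792.11,55.77,com░┃                 ┃              
┃9003.78,72.59,com░┃                 ┃              
┃5483.80,23.26,act░┃                 ┃              
┃8609.28,61.36,pen░┃                 ┃              


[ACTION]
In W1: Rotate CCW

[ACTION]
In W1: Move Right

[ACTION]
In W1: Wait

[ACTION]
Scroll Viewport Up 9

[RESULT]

┏━━━━━━━━━━━━━━━━━━┓━━━━━━━━━━━━━━━━━┓              
┃ FileViewer       ┃                 ┃              
┠──────────────────┨─────────────────┨              
┃amount,score,stat▲┃                 ┃              
┃9398.67,65.43,ina█┃                 ┃              
┃3951.42,71.65,act░┃                 ┃              
┃547.80,84.12,pend░┃                 ┃              
┃190.07,98.77,pend░┃                 ┃              
┃9519.51,69.38,act░┃                 ┃              
┃9701.22,82.80,ina░┃                 ┃              
┃681.81,6.65,activ░┃                 ┃              
┃2792.11,55.77,com░┃                 ┃              
┃9003.78,72.59,com░┃                 ┃              
┃5483.80,23.26,act░┃                 ┃              


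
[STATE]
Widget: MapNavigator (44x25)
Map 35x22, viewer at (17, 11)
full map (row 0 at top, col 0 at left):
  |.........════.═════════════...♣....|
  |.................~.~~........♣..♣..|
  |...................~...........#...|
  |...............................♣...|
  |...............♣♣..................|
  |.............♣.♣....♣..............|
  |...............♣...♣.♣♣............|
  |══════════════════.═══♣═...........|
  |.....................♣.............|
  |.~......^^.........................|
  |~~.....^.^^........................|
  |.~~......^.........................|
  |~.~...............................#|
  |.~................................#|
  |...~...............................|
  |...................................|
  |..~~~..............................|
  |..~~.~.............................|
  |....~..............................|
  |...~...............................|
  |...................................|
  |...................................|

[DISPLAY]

                                            
     .........════.═════════════...♣....    
     .................~.~~........♣..♣..    
     ...................~...........#...    
     ...............................♣...    
     ...............♣♣..................    
     .............♣.♣....♣..............    
     ...............♣...♣.♣♣............    
     ══════════════════.═══♣═...........    
     .....................♣.............    
     .~......^^.........................    
     ~~.....^.^^........................    
     .~~......^.......@.................    
     ~.~...............................#    
     .~................................#    
     ...~...............................    
     ...................................    
     ..~~~..............................    
     ..~~.~.............................    
     ....~..............................    
     ...~...............................    
     ...................................    
     ...................................    
                                            
                                            


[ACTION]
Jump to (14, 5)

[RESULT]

                                            
                                            
                                            
                                            
                                            
                                            
                                            
        .........════.═════════════...♣.... 
        .................~.~~........♣..♣.. 
        ...................~...........#... 
        ...............................♣... 
        ...............♣♣.................. 
        .............♣@♣....♣.............. 
        ...............♣...♣.♣♣............ 
        ══════════════════.═══♣═........... 
        .....................♣............. 
        .~......^^......................... 
        ~~.....^.^^........................ 
        .~~......^......................... 
        ~.~...............................# 
        .~................................# 
        ...~............................... 
        ................................... 
        ..~~~.............................. 
        ..~~.~............................. 


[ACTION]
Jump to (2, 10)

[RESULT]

                                            
                                            
                    .........════.══════════
                    .................~.~~...
                    ...................~....
                    ........................
                    ...............♣♣.......
                    .............♣.♣....♣...
                    ...............♣...♣.♣♣.
                    ══════════════════.═══♣═
                    .....................♣..
                    .~......^^..............
                    ~~@....^.^^.............
                    .~~......^..............
                    ~.~.....................
                    .~......................
                    ...~....................
                    ........................
                    ..~~~...................
                    ..~~.~..................
                    ....~...................
                    ...~....................
                    ........................
                    ........................
                                            


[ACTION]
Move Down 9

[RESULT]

                    ══════════════════.═══♣═
                    .....................♣..
                    .~......^^..............
                    ~~.....^.^^.............
                    .~~......^..............
                    ~.~.....................
                    .~......................
                    ...~....................
                    ........................
                    ..~~~...................
                    ..~~.~..................
                    ....~...................
                    ..@~....................
                    ........................
                    ........................
                                            
                                            
                                            
                                            
                                            
                                            
                                            
                                            
                                            
                                            


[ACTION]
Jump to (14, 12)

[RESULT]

        .........════.═════════════...♣.... 
        .................~.~~........♣..♣.. 
        ...................~...........#... 
        ...............................♣... 
        ...............♣♣.................. 
        .............♣.♣....♣.............. 
        ...............♣...♣.♣♣............ 
        ══════════════════.═══♣═........... 
        .....................♣............. 
        .~......^^......................... 
        ~~.....^.^^........................ 
        .~~......^......................... 
        ~.~...........@...................# 
        .~................................# 
        ...~............................... 
        ................................... 
        ..~~~.............................. 
        ..~~.~............................. 
        ....~.............................. 
        ...~............................... 
        ................................... 
        ................................... 
                                            
                                            
                                            


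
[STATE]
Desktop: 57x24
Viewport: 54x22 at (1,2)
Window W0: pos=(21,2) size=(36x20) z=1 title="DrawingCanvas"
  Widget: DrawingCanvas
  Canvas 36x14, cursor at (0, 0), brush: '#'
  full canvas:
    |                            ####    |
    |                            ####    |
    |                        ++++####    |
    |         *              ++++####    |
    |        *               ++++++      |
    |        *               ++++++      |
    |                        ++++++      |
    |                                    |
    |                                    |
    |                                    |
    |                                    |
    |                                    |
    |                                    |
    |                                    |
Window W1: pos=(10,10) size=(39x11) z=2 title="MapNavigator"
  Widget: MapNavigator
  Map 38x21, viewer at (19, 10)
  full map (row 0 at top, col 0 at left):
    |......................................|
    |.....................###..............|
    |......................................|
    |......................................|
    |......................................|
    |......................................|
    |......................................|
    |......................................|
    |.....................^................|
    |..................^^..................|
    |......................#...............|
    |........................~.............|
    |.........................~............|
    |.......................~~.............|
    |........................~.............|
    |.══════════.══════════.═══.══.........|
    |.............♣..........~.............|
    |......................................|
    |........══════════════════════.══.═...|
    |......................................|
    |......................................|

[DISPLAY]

                    ┏━━━━━━━━━━━━━━━━━━━━━━━━━━━━━━━━━
                    ┃ DrawingCanvas                   
                    ┠─────────────────────────────────
                    ┃+                           #### 
                    ┃                            #### 
                    ┃                        ++++#### 
                    ┃         *              ++++#### 
                    ┃        *               ++++++   
         ┏━━━━━━━━━━━━━━━━━━━━━━━━━━━━━━━━━━━━━┓+++   
         ┃ MapNavigator                        ┃+++   
         ┠─────────────────────────────────────┨      
         ┃.....................................┃      
         ┃....................^................┃      
         ┃.................^^..................┃      
         ┃..................@..#...............┃      
         ┃.......................~.............┃      
         ┃........................~............┃      
         ┃......................~~.............┃      
         ┗━━━━━━━━━━━━━━━━━━━━━━━━━━━━━━━━━━━━━┛      
                    ┗━━━━━━━━━━━━━━━━━━━━━━━━━━━━━━━━━
                                                      
                                                      


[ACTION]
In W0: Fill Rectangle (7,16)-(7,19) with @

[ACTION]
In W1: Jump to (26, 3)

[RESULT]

                    ┏━━━━━━━━━━━━━━━━━━━━━━━━━━━━━━━━━
                    ┃ DrawingCanvas                   
                    ┠─────────────────────────────────
                    ┃+                           #### 
                    ┃                            #### 
                    ┃                        ++++#### 
                    ┃         *              ++++#### 
                    ┃        *               ++++++   
         ┏━━━━━━━━━━━━━━━━━━━━━━━━━━━━━━━━━━━━━┓+++   
         ┃ MapNavigator                        ┃+++   
         ┠─────────────────────────────────────┨      
         ┃..............................       ┃      
         ┃.............###..............       ┃      
         ┃..............................       ┃      
         ┃..................@...........       ┃      
         ┃..............................       ┃      
         ┃..............................       ┃      
         ┃..............................       ┃      
         ┗━━━━━━━━━━━━━━━━━━━━━━━━━━━━━━━━━━━━━┛      
                    ┗━━━━━━━━━━━━━━━━━━━━━━━━━━━━━━━━━
                                                      
                                                      
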